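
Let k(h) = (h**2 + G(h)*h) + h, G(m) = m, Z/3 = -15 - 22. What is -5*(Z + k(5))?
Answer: 280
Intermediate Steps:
Z = -111 (Z = 3*(-15 - 22) = 3*(-37) = -111)
k(h) = h + 2*h**2 (k(h) = (h**2 + h*h) + h = (h**2 + h**2) + h = 2*h**2 + h = h + 2*h**2)
-5*(Z + k(5)) = -5*(-111 + 5*(1 + 2*5)) = -5*(-111 + 5*(1 + 10)) = -5*(-111 + 5*11) = -5*(-111 + 55) = -5*(-56) = 280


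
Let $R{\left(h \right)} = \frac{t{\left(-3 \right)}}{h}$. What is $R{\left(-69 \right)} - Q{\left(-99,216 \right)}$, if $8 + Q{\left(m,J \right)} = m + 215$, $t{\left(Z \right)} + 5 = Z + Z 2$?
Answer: $- \frac{7438}{69} \approx -107.8$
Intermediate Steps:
$t{\left(Z \right)} = -5 + 3 Z$ ($t{\left(Z \right)} = -5 + \left(Z + Z 2\right) = -5 + \left(Z + 2 Z\right) = -5 + 3 Z$)
$Q{\left(m,J \right)} = 207 + m$ ($Q{\left(m,J \right)} = -8 + \left(m + 215\right) = -8 + \left(215 + m\right) = 207 + m$)
$R{\left(h \right)} = - \frac{14}{h}$ ($R{\left(h \right)} = \frac{-5 + 3 \left(-3\right)}{h} = \frac{-5 - 9}{h} = - \frac{14}{h}$)
$R{\left(-69 \right)} - Q{\left(-99,216 \right)} = - \frac{14}{-69} - \left(207 - 99\right) = \left(-14\right) \left(- \frac{1}{69}\right) - 108 = \frac{14}{69} - 108 = - \frac{7438}{69}$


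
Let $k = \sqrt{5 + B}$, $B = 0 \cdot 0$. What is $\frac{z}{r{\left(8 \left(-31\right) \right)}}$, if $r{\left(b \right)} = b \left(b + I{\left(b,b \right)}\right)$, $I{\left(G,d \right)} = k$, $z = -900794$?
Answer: $- \frac{900794}{61499} - \frac{450397 \sqrt{5}}{7625876} \approx -14.779$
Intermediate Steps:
$B = 0$
$k = \sqrt{5}$ ($k = \sqrt{5 + 0} = \sqrt{5} \approx 2.2361$)
$I{\left(G,d \right)} = \sqrt{5}$
$r{\left(b \right)} = b \left(b + \sqrt{5}\right)$
$\frac{z}{r{\left(8 \left(-31\right) \right)}} = - \frac{900794}{8 \left(-31\right) \left(8 \left(-31\right) + \sqrt{5}\right)} = - \frac{900794}{\left(-248\right) \left(-248 + \sqrt{5}\right)} = - \frac{900794}{61504 - 248 \sqrt{5}}$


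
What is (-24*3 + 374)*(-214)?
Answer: -64628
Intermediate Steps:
(-24*3 + 374)*(-214) = (-72 + 374)*(-214) = 302*(-214) = -64628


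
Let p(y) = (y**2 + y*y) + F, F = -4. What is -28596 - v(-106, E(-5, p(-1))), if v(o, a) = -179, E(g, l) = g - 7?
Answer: -28417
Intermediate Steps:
p(y) = -4 + 2*y**2 (p(y) = (y**2 + y*y) - 4 = (y**2 + y**2) - 4 = 2*y**2 - 4 = -4 + 2*y**2)
E(g, l) = -7 + g
-28596 - v(-106, E(-5, p(-1))) = -28596 - 1*(-179) = -28596 + 179 = -28417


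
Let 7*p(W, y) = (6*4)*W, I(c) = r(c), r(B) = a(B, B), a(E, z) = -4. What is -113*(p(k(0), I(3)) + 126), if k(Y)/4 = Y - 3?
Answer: -67122/7 ≈ -9588.9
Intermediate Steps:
k(Y) = -12 + 4*Y (k(Y) = 4*(Y - 3) = 4*(-3 + Y) = -12 + 4*Y)
r(B) = -4
I(c) = -4
p(W, y) = 24*W/7 (p(W, y) = ((6*4)*W)/7 = (24*W)/7 = 24*W/7)
-113*(p(k(0), I(3)) + 126) = -113*(24*(-12 + 4*0)/7 + 126) = -113*(24*(-12 + 0)/7 + 126) = -113*((24/7)*(-12) + 126) = -113*(-288/7 + 126) = -113*594/7 = -67122/7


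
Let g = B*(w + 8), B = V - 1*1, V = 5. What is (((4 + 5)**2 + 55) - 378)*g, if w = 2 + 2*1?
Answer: -11616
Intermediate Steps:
w = 4 (w = 2 + 2 = 4)
B = 4 (B = 5 - 1*1 = 5 - 1 = 4)
g = 48 (g = 4*(4 + 8) = 4*12 = 48)
(((4 + 5)**2 + 55) - 378)*g = (((4 + 5)**2 + 55) - 378)*48 = ((9**2 + 55) - 378)*48 = ((81 + 55) - 378)*48 = (136 - 378)*48 = -242*48 = -11616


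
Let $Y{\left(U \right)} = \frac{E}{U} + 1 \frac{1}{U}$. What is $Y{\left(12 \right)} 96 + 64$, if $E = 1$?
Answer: $80$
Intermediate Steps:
$Y{\left(U \right)} = \frac{2}{U}$ ($Y{\left(U \right)} = 1 \frac{1}{U} + 1 \frac{1}{U} = \frac{1}{U} + \frac{1}{U} = \frac{2}{U}$)
$Y{\left(12 \right)} 96 + 64 = \frac{2}{12} \cdot 96 + 64 = 2 \cdot \frac{1}{12} \cdot 96 + 64 = \frac{1}{6} \cdot 96 + 64 = 16 + 64 = 80$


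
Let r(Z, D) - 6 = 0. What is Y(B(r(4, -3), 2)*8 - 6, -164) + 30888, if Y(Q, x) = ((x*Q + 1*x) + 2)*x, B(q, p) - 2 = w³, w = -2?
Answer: -1394928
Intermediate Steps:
r(Z, D) = 6 (r(Z, D) = 6 + 0 = 6)
B(q, p) = -6 (B(q, p) = 2 + (-2)³ = 2 - 8 = -6)
Y(Q, x) = x*(2 + x + Q*x) (Y(Q, x) = ((Q*x + x) + 2)*x = ((x + Q*x) + 2)*x = (2 + x + Q*x)*x = x*(2 + x + Q*x))
Y(B(r(4, -3), 2)*8 - 6, -164) + 30888 = -164*(2 - 164 + (-6*8 - 6)*(-164)) + 30888 = -164*(2 - 164 + (-48 - 6)*(-164)) + 30888 = -164*(2 - 164 - 54*(-164)) + 30888 = -164*(2 - 164 + 8856) + 30888 = -164*8694 + 30888 = -1425816 + 30888 = -1394928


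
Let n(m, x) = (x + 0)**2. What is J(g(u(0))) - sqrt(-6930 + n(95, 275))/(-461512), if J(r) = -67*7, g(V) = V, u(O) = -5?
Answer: -469 + sqrt(68695)/461512 ≈ -469.00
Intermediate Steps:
n(m, x) = x**2
J(r) = -469
J(g(u(0))) - sqrt(-6930 + n(95, 275))/(-461512) = -469 - sqrt(-6930 + 275**2)/(-461512) = -469 - sqrt(-6930 + 75625)*(-1)/461512 = -469 - sqrt(68695)*(-1)/461512 = -469 - (-1)*sqrt(68695)/461512 = -469 + sqrt(68695)/461512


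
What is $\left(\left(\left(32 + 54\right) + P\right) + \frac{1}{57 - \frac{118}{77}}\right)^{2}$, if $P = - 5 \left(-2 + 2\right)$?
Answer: $\frac{134970268689}{18241441} \approx 7399.1$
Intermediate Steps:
$P = 0$ ($P = \left(-5\right) 0 = 0$)
$\left(\left(\left(32 + 54\right) + P\right) + \frac{1}{57 - \frac{118}{77}}\right)^{2} = \left(\left(\left(32 + 54\right) + 0\right) + \frac{1}{57 - \frac{118}{77}}\right)^{2} = \left(\left(86 + 0\right) + \frac{1}{57 - \frac{118}{77}}\right)^{2} = \left(86 + \frac{1}{57 - \frac{118}{77}}\right)^{2} = \left(86 + \frac{1}{\frac{4271}{77}}\right)^{2} = \left(86 + \frac{77}{4271}\right)^{2} = \left(\frac{367383}{4271}\right)^{2} = \frac{134970268689}{18241441}$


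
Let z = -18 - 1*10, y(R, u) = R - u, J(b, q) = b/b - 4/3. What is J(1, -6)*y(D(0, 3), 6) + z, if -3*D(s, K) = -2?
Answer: -236/9 ≈ -26.222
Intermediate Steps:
D(s, K) = ⅔ (D(s, K) = -⅓*(-2) = ⅔)
J(b, q) = -⅓ (J(b, q) = 1 - 4*⅓ = 1 - 4/3 = -⅓)
z = -28 (z = -18 - 10 = -28)
J(1, -6)*y(D(0, 3), 6) + z = -(⅔ - 1*6)/3 - 28 = -(⅔ - 6)/3 - 28 = -⅓*(-16/3) - 28 = 16/9 - 28 = -236/9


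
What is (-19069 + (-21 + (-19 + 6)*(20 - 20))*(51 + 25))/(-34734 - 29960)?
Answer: 20665/64694 ≈ 0.31943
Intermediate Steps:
(-19069 + (-21 + (-19 + 6)*(20 - 20))*(51 + 25))/(-34734 - 29960) = (-19069 + (-21 - 13*0)*76)/(-64694) = (-19069 + (-21 + 0)*76)*(-1/64694) = (-19069 - 21*76)*(-1/64694) = (-19069 - 1596)*(-1/64694) = -20665*(-1/64694) = 20665/64694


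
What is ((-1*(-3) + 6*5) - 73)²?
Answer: 1600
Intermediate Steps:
((-1*(-3) + 6*5) - 73)² = ((3 + 30) - 73)² = (33 - 73)² = (-40)² = 1600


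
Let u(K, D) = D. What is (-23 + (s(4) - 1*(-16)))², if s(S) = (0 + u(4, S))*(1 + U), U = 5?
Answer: 289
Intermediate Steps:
s(S) = 6*S (s(S) = (0 + S)*(1 + 5) = S*6 = 6*S)
(-23 + (s(4) - 1*(-16)))² = (-23 + (6*4 - 1*(-16)))² = (-23 + (24 + 16))² = (-23 + 40)² = 17² = 289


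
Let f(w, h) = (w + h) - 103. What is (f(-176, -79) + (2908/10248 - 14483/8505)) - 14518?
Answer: -15436958851/1037610 ≈ -14877.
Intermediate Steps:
f(w, h) = -103 + h + w (f(w, h) = (h + w) - 103 = -103 + h + w)
(f(-176, -79) + (2908/10248 - 14483/8505)) - 14518 = ((-103 - 79 - 176) + (2908/10248 - 14483/8505)) - 14518 = (-358 + (2908*(1/10248) - 14483*1/8505)) - 14518 = (-358 + (727/2562 - 2069/1215)) - 14518 = (-358 - 1472491/1037610) - 14518 = -372936871/1037610 - 14518 = -15436958851/1037610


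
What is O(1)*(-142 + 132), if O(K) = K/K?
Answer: -10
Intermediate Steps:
O(K) = 1
O(1)*(-142 + 132) = 1*(-142 + 132) = 1*(-10) = -10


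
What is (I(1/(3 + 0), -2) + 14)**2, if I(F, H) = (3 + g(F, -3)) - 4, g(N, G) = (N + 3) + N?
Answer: 2500/9 ≈ 277.78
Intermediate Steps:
g(N, G) = 3 + 2*N (g(N, G) = (3 + N) + N = 3 + 2*N)
I(F, H) = 2 + 2*F (I(F, H) = (3 + (3 + 2*F)) - 4 = (6 + 2*F) - 4 = 2 + 2*F)
(I(1/(3 + 0), -2) + 14)**2 = ((2 + 2/(3 + 0)) + 14)**2 = ((2 + 2/3) + 14)**2 = (8/3 + 14)**2 = (50/3)**2 = 2500/9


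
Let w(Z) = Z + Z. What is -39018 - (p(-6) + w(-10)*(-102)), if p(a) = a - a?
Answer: -41058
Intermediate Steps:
p(a) = 0
w(Z) = 2*Z
-39018 - (p(-6) + w(-10)*(-102)) = -39018 - (0 + (2*(-10))*(-102)) = -39018 - (0 - 20*(-102)) = -39018 - (0 + 2040) = -39018 - 1*2040 = -39018 - 2040 = -41058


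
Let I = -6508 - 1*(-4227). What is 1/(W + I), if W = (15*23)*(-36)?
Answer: -1/14701 ≈ -6.8023e-5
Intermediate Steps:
W = -12420 (W = 345*(-36) = -12420)
I = -2281 (I = -6508 + 4227 = -2281)
1/(W + I) = 1/(-12420 - 2281) = 1/(-14701) = -1/14701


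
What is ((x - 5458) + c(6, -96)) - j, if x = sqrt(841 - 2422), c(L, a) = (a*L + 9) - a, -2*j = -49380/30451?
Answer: -219403/37 + I*sqrt(1581) ≈ -5929.8 + 39.762*I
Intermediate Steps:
j = 30/37 (j = -(-24690)/30451 = -1/2*(-60/37) = 30/37 ≈ 0.81081)
c(L, a) = 9 - a + L*a (c(L, a) = (L*a + 9) - a = (9 + L*a) - a = 9 - a + L*a)
x = I*sqrt(1581) (x = sqrt(-1581) = I*sqrt(1581) ≈ 39.762*I)
((x - 5458) + c(6, -96)) - j = ((I*sqrt(1581) - 5458) + (9 - 1*(-96) + 6*(-96))) - 1*30/37 = ((-5458 + I*sqrt(1581)) + (9 + 96 - 576)) - 30/37 = ((-5458 + I*sqrt(1581)) - 471) - 30/37 = (-5929 + I*sqrt(1581)) - 30/37 = -219403/37 + I*sqrt(1581)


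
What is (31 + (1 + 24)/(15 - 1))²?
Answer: 210681/196 ≈ 1074.9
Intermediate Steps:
(31 + (1 + 24)/(15 - 1))² = (31 + 25/14)² = (459/14)² = 210681/196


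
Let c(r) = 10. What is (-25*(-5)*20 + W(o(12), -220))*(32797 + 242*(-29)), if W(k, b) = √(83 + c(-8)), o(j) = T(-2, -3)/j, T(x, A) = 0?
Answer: 64447500 + 25779*√93 ≈ 6.4696e+7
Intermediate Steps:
o(j) = 0 (o(j) = 0/j = 0)
W(k, b) = √93 (W(k, b) = √(83 + 10) = √93)
(-25*(-5)*20 + W(o(12), -220))*(32797 + 242*(-29)) = (-25*(-5)*20 + √93)*(32797 + 242*(-29)) = (125*20 + √93)*(32797 - 7018) = (2500 + √93)*25779 = 64447500 + 25779*√93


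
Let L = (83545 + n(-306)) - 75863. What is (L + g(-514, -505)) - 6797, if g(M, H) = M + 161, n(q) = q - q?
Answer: 532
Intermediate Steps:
n(q) = 0
g(M, H) = 161 + M
L = 7682 (L = (83545 + 0) - 75863 = 83545 - 75863 = 7682)
(L + g(-514, -505)) - 6797 = (7682 + (161 - 514)) - 6797 = (7682 - 353) - 6797 = 7329 - 6797 = 532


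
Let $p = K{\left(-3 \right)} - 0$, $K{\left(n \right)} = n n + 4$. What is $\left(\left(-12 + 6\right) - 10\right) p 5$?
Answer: $-1040$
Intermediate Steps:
$K{\left(n \right)} = 4 + n^{2}$ ($K{\left(n \right)} = n^{2} + 4 = 4 + n^{2}$)
$p = 13$ ($p = \left(4 + \left(-3\right)^{2}\right) - 0 = \left(4 + 9\right) + \left(-5 + 5\right) = 13 + 0 = 13$)
$\left(\left(-12 + 6\right) - 10\right) p 5 = \left(\left(-12 + 6\right) - 10\right) 13 \cdot 5 = \left(-6 - 10\right) 13 \cdot 5 = \left(-16\right) 13 \cdot 5 = \left(-208\right) 5 = -1040$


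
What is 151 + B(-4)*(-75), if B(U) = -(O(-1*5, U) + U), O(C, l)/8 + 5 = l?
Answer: -5549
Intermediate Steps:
O(C, l) = -40 + 8*l
B(U) = 40 - 9*U (B(U) = -((-40 + 8*U) + U) = -(-40 + 9*U) = 40 - 9*U)
151 + B(-4)*(-75) = 151 + (40 - 9*(-4))*(-75) = 151 + (40 + 36)*(-75) = 151 + 76*(-75) = 151 - 5700 = -5549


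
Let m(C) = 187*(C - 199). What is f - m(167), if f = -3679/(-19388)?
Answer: 116021471/19388 ≈ 5984.2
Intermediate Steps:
f = 3679/19388 (f = -3679*(-1/19388) = 3679/19388 ≈ 0.18976)
m(C) = -37213 + 187*C (m(C) = 187*(-199 + C) = -37213 + 187*C)
f - m(167) = 3679/19388 - (-37213 + 187*167) = 3679/19388 - (-37213 + 31229) = 3679/19388 - 1*(-5984) = 3679/19388 + 5984 = 116021471/19388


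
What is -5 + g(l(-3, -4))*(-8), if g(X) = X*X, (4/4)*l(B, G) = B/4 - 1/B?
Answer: -115/18 ≈ -6.3889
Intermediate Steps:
l(B, G) = -1/B + B/4 (l(B, G) = B/4 - 1/B = -1/B + B/4)
g(X) = X²
-5 + g(l(-3, -4))*(-8) = -5 + (-1/(-3) + (¼)*(-3))²*(-8) = -5 + (-1*(-⅓) - ¾)²*(-8) = -5 + (⅓ - ¾)²*(-8) = -5 + (-5/12)²*(-8) = -5 + (25/144)*(-8) = -5 - 25/18 = -115/18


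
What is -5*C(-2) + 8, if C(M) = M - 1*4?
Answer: 38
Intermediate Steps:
C(M) = -4 + M (C(M) = M - 4 = -4 + M)
-5*C(-2) + 8 = -5*(-4 - 2) + 8 = -5*(-6) + 8 = 30 + 8 = 38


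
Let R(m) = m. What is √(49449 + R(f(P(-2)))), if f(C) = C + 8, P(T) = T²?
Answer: √49461 ≈ 222.40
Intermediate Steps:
f(C) = 8 + C
√(49449 + R(f(P(-2)))) = √(49449 + (8 + (-2)²)) = √(49449 + (8 + 4)) = √(49449 + 12) = √49461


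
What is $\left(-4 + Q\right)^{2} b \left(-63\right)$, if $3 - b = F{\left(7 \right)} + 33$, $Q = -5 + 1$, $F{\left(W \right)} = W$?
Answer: $149184$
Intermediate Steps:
$Q = -4$
$b = -37$ ($b = 3 - \left(7 + 33\right) = 3 - 40 = -37$)
$\left(-4 + Q\right)^{2} b \left(-63\right) = \left(-4 - 4\right)^{2} \left(-37\right) \left(-63\right) = \left(-8\right)^{2} \left(-37\right) \left(-63\right) = 64 \left(-37\right) \left(-63\right) = \left(-2368\right) \left(-63\right) = 149184$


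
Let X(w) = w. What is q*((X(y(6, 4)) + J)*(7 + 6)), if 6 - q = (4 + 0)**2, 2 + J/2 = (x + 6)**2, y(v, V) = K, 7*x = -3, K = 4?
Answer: -395460/49 ≈ -8070.6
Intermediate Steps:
x = -3/7 (x = (1/7)*(-3) = -3/7 ≈ -0.42857)
y(v, V) = 4
J = 2846/49 (J = -4 + 2*(-3/7 + 6)**2 = -4 + 2*(39/7)**2 = -4 + 2*(1521/49) = -4 + 3042/49 = 2846/49 ≈ 58.082)
q = -10 (q = 6 - (4 + 0)**2 = 6 - 1*4**2 = 6 - 1*16 = 6 - 16 = -10)
q*((X(y(6, 4)) + J)*(7 + 6)) = -10*(4 + 2846/49)*(7 + 6) = -30420*13/49 = -10*39546/49 = -395460/49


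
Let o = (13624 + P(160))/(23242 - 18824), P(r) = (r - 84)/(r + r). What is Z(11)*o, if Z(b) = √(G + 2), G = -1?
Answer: 1089939/353440 ≈ 3.0838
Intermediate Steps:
P(r) = (-84 + r)/(2*r) (P(r) = (-84 + r)/((2*r)) = (-84 + r)*(1/(2*r)) = (-84 + r)/(2*r))
Z(b) = 1 (Z(b) = √(-1 + 2) = √1 = 1)
o = 1089939/353440 (o = (13624 + (½)*(-84 + 160)/160)/(23242 - 18824) = (13624 + (½)*(1/160)*76)/4418 = (13624 + 19/80)*(1/4418) = (1089939/80)*(1/4418) = 1089939/353440 ≈ 3.0838)
Z(11)*o = 1*(1089939/353440) = 1089939/353440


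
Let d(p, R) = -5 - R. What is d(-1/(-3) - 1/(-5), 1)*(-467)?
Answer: 2802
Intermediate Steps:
d(-1/(-3) - 1/(-5), 1)*(-467) = (-5 - 1*1)*(-467) = (-5 - 1)*(-467) = -6*(-467) = 2802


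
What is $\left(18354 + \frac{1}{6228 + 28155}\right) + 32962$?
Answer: $\frac{1764398029}{34383} \approx 51316.0$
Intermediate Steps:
$\left(18354 + \frac{1}{6228 + 28155}\right) + 32962 = \left(18354 + \frac{1}{34383}\right) + 32962 = \frac{631065583}{34383} + 32962 = \frac{1764398029}{34383}$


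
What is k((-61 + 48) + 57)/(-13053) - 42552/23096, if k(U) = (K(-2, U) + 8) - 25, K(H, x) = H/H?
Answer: -69382715/37684011 ≈ -1.8412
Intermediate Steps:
K(H, x) = 1
k(U) = -16 (k(U) = (1 + 8) - 25 = 9 - 25 = -16)
k((-61 + 48) + 57)/(-13053) - 42552/23096 = -16/(-13053) - 42552/23096 = -16*(-1/13053) - 42552*1/23096 = 16/13053 - 5319/2887 = -69382715/37684011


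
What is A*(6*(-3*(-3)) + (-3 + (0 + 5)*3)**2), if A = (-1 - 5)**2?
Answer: 7128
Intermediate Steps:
A = 36 (A = (-6)**2 = 36)
A*(6*(-3*(-3)) + (-3 + (0 + 5)*3)**2) = 36*(6*(-3*(-3)) + (-3 + (0 + 5)*3)**2) = 36*(6*9 + (-3 + 5*3)**2) = 36*(54 + (-3 + 15)**2) = 36*(54 + 12**2) = 36*(54 + 144) = 36*198 = 7128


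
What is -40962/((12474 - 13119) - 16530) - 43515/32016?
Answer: 62674363/61097200 ≈ 1.0258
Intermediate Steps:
-40962/((12474 - 13119) - 16530) - 43515/32016 = -40962/(-645 - 16530) - 43515*1/32016 = -40962/(-17175) - 14505/10672 = -40962*(-1/17175) - 14505/10672 = 13654/5725 - 14505/10672 = 62674363/61097200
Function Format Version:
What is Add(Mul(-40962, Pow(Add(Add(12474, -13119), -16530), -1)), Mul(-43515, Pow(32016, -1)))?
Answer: Rational(62674363, 61097200) ≈ 1.0258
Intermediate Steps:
Add(Mul(-40962, Pow(Add(Add(12474, -13119), -16530), -1)), Mul(-43515, Pow(32016, -1))) = Add(Mul(-40962, Pow(Add(-645, -16530), -1)), Mul(-43515, Rational(1, 32016))) = Add(Mul(-40962, Pow(-17175, -1)), Rational(-14505, 10672)) = Add(Mul(-40962, Rational(-1, 17175)), Rational(-14505, 10672)) = Add(Rational(13654, 5725), Rational(-14505, 10672)) = Rational(62674363, 61097200)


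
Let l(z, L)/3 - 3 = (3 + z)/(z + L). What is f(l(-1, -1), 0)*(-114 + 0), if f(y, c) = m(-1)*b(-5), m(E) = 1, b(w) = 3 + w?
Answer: 228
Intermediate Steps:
l(z, L) = 9 + 3*(3 + z)/(L + z) (l(z, L) = 9 + 3*((3 + z)/(z + L)) = 9 + 3*((3 + z)/(L + z)) = 9 + 3*(3 + z)/(L + z))
f(y, c) = -2 (f(y, c) = 1*(3 - 5) = 1*(-2) = -2)
f(l(-1, -1), 0)*(-114 + 0) = -2*(-114 + 0) = -2*(-114) = 228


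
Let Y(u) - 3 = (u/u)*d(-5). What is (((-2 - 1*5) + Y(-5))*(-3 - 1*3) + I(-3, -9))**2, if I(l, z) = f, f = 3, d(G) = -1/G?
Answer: 16641/25 ≈ 665.64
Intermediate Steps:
I(l, z) = 3
Y(u) = 16/5 (Y(u) = 3 + (u/u)*(-1/(-5)) = 3 + 1*(-1*(-1/5)) = 3 + 1*(1/5) = 3 + 1/5 = 16/5)
(((-2 - 1*5) + Y(-5))*(-3 - 1*3) + I(-3, -9))**2 = (((-2 - 1*5) + 16/5)*(-3 - 1*3) + 3)**2 = (((-2 - 5) + 16/5)*(-3 - 3) + 3)**2 = ((-7 + 16/5)*(-6) + 3)**2 = (-19/5*(-6) + 3)**2 = (114/5 + 3)**2 = (129/5)**2 = 16641/25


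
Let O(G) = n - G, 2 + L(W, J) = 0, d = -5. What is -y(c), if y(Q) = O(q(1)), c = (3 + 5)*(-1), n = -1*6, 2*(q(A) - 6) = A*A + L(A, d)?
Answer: 23/2 ≈ 11.500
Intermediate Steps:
L(W, J) = -2 (L(W, J) = -2 + 0 = -2)
q(A) = 5 + A**2/2 (q(A) = 6 + (A*A - 2)/2 = 6 + (A**2 - 2)/2 = 6 + (-2 + A**2)/2 = 6 + (-1 + A**2/2) = 5 + A**2/2)
n = -6
O(G) = -6 - G
c = -8 (c = 8*(-1) = -8)
y(Q) = -23/2 (y(Q) = -6 - (5 + (1/2)*1**2) = -6 - (5 + (1/2)*1) = -6 - (5 + 1/2) = -6 - 1*11/2 = -6 - 11/2 = -23/2)
-y(c) = -1*(-23/2) = 23/2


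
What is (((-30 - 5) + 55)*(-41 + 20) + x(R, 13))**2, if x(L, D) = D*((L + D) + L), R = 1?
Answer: 50625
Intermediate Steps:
x(L, D) = D*(D + 2*L) (x(L, D) = D*((D + L) + L) = D*(D + 2*L))
(((-30 - 5) + 55)*(-41 + 20) + x(R, 13))**2 = (((-30 - 5) + 55)*(-41 + 20) + 13*(13 + 2*1))**2 = ((-35 + 55)*(-21) + 13*(13 + 2))**2 = (20*(-21) + 13*15)**2 = (-420 + 195)**2 = (-225)**2 = 50625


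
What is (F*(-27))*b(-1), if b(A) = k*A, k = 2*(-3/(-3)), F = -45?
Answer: -2430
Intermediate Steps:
k = 2 (k = 2*(-3*(-1/3)) = 2*1 = 2)
b(A) = 2*A
(F*(-27))*b(-1) = (-45*(-27))*(2*(-1)) = 1215*(-2) = -2430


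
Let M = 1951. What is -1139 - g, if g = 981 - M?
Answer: -169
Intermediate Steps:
g = -970 (g = 981 - 1*1951 = 981 - 1951 = -970)
-1139 - g = -1139 - 1*(-970) = -1139 + 970 = -169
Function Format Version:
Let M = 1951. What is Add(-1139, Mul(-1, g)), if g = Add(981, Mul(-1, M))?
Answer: -169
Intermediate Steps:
g = -970 (g = Add(981, Mul(-1, 1951)) = Add(981, -1951) = -970)
Add(-1139, Mul(-1, g)) = Add(-1139, Mul(-1, -970)) = Add(-1139, 970) = -169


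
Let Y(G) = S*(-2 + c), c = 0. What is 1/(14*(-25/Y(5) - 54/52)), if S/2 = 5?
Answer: 26/77 ≈ 0.33766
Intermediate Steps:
S = 10 (S = 2*5 = 10)
Y(G) = -20 (Y(G) = 10*(-2 + 0) = 10*(-2) = -20)
1/(14*(-25/Y(5) - 54/52)) = 1/(14*(-25/(-20) - 54/52)) = 1/(14*(-25*(-1/20) - 54*1/52)) = 1/(14*(5/4 - 27/26)) = 1/(14*(11/52)) = 1/(77/26) = 26/77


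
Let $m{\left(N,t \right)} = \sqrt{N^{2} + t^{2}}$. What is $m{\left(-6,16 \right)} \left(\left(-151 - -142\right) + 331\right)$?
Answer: $644 \sqrt{73} \approx 5502.3$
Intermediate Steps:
$m{\left(-6,16 \right)} \left(\left(-151 - -142\right) + 331\right) = \sqrt{\left(-6\right)^{2} + 16^{2}} \left(\left(-151 - -142\right) + 331\right) = \sqrt{36 + 256} \left(\left(-151 + 142\right) + 331\right) = \sqrt{292} \left(-9 + 331\right) = 2 \sqrt{73} \cdot 322 = 644 \sqrt{73}$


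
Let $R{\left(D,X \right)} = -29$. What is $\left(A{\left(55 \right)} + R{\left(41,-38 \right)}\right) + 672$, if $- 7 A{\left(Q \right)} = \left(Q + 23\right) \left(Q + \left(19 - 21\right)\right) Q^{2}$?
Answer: $- \frac{12500849}{7} \approx -1.7858 \cdot 10^{6}$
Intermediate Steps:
$A{\left(Q \right)} = - \frac{Q^{2} \left(-2 + Q\right) \left(23 + Q\right)}{7}$ ($A{\left(Q \right)} = - \frac{\left(Q + 23\right) \left(Q + \left(19 - 21\right)\right) Q^{2}}{7} = - \frac{\left(23 + Q\right) \left(Q - 2\right) Q^{2}}{7} = - \frac{\left(23 + Q\right) \left(-2 + Q\right) Q^{2}}{7} = - \frac{\left(-2 + Q\right) \left(23 + Q\right) Q^{2}}{7} = - \frac{Q^{2} \left(-2 + Q\right) \left(23 + Q\right)}{7}$)
$\left(A{\left(55 \right)} + R{\left(41,-38 \right)}\right) + 672 = \left(\frac{55^{2} \left(46 - 55^{2} - 1155\right)}{7} - 29\right) + 672 = \left(\frac{1}{7} \cdot 3025 \left(46 - 3025 - 1155\right) - 29\right) + 672 = \left(\frac{1}{7} \cdot 3025 \left(-4134\right) - 29\right) + 672 = \left(- \frac{12505350}{7} - 29\right) + 672 = - \frac{12505553}{7} + 672 = - \frac{12500849}{7}$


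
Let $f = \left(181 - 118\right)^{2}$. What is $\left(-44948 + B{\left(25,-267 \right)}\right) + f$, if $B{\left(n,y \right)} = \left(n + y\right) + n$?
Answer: $-41196$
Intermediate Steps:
$B{\left(n,y \right)} = y + 2 n$
$f = 3969$ ($f = 63^{2} = 3969$)
$\left(-44948 + B{\left(25,-267 \right)}\right) + f = \left(-44948 + \left(-267 + 2 \cdot 25\right)\right) + 3969 = \left(-44948 + \left(-267 + 50\right)\right) + 3969 = \left(-44948 - 217\right) + 3969 = -45165 + 3969 = -41196$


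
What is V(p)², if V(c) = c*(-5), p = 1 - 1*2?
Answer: 25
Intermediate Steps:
p = -1 (p = 1 - 2 = -1)
V(c) = -5*c
V(p)² = (-5*(-1))² = 5² = 25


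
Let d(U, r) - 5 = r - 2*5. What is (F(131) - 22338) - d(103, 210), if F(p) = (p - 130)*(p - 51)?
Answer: -22463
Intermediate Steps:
d(U, r) = -5 + r (d(U, r) = 5 + (r - 2*5) = 5 + (r - 10) = 5 + (-10 + r) = -5 + r)
F(p) = (-130 + p)*(-51 + p)
(F(131) - 22338) - d(103, 210) = ((6630 + 131**2 - 181*131) - 22338) - (-5 + 210) = ((6630 + 17161 - 23711) - 22338) - 1*205 = (80 - 22338) - 205 = -22258 - 205 = -22463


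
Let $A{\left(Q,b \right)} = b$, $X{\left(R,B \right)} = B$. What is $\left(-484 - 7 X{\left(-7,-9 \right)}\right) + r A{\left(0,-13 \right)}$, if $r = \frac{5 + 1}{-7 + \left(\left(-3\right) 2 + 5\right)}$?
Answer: $- \frac{1645}{4} \approx -411.25$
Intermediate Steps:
$r = - \frac{3}{4}$ ($r = \frac{6}{-7 + \left(-6 + 5\right)} = \frac{6}{-7 - 1} = \frac{6}{-8} = 6 \left(- \frac{1}{8}\right) = - \frac{3}{4} \approx -0.75$)
$\left(-484 - 7 X{\left(-7,-9 \right)}\right) + r A{\left(0,-13 \right)} = \left(-484 - -63\right) - - \frac{39}{4} = \left(-484 + 63\right) + \frac{39}{4} = -421 + \frac{39}{4} = - \frac{1645}{4}$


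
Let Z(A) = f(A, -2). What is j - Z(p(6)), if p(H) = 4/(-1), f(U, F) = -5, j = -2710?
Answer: -2705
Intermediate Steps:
p(H) = -4 (p(H) = 4*(-1) = -4)
Z(A) = -5
j - Z(p(6)) = -2710 - 1*(-5) = -2710 + 5 = -2705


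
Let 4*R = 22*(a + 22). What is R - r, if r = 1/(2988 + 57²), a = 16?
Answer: 1303532/6237 ≈ 209.00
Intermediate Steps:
R = 209 (R = (22*(16 + 22))/4 = (22*38)/4 = (¼)*836 = 209)
r = 1/6237 (r = 1/(2988 + 3249) = 1/6237 ≈ 0.00016033)
R - r = 209 - 1*1/6237 = 209 - 1/6237 = 1303532/6237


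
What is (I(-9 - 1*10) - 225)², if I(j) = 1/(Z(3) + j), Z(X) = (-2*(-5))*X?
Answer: 6120676/121 ≈ 50584.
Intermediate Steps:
Z(X) = 10*X
I(j) = 1/(30 + j) (I(j) = 1/(10*3 + j) = 1/(30 + j))
(I(-9 - 1*10) - 225)² = (1/(30 + (-9 - 1*10)) - 225)² = (1/(30 + (-9 - 10)) - 225)² = (1/(30 - 19) - 225)² = (1/11 - 225)² = (-2474/11)² = 6120676/121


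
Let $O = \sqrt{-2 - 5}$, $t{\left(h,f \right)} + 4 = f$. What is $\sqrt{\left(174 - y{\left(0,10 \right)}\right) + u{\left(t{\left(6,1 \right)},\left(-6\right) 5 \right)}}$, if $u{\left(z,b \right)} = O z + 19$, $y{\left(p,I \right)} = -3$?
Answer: $\sqrt{196 - 3 i \sqrt{7}} \approx 14.003 - 0.28341 i$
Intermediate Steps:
$t{\left(h,f \right)} = -4 + f$
$O = i \sqrt{7}$ ($O = \sqrt{-2 - 5} = \sqrt{-7} = i \sqrt{7} \approx 2.6458 i$)
$u{\left(z,b \right)} = 19 + i z \sqrt{7}$ ($u{\left(z,b \right)} = i \sqrt{7} z + 19 = i z \sqrt{7} + 19 = 19 + i z \sqrt{7}$)
$\sqrt{\left(174 - y{\left(0,10 \right)}\right) + u{\left(t{\left(6,1 \right)},\left(-6\right) 5 \right)}} = \sqrt{\left(174 - -3\right) + \left(19 + i \left(-4 + 1\right) \sqrt{7}\right)} = \sqrt{\left(174 + 3\right) + \left(19 + i \left(-3\right) \sqrt{7}\right)} = \sqrt{177 + \left(19 - 3 i \sqrt{7}\right)} = \sqrt{196 - 3 i \sqrt{7}}$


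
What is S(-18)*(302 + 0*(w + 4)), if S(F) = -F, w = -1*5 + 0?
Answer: 5436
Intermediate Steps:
w = -5 (w = -5 + 0 = -5)
S(-18)*(302 + 0*(w + 4)) = (-1*(-18))*(302 + 0*(-5 + 4)) = 18*(302 + 0*(-1)) = 18*(302 + 0) = 18*302 = 5436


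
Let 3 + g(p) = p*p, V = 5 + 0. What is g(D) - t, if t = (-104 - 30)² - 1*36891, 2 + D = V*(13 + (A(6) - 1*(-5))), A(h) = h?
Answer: 32856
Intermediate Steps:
V = 5
D = 118 (D = -2 + 5*(13 + (6 - 1*(-5))) = -2 + 5*(13 + (6 + 5)) = -2 + 5*(13 + 11) = -2 + 5*24 = -2 + 120 = 118)
t = -18935 (t = (-134)² - 36891 = 17956 - 36891 = -18935)
g(p) = -3 + p² (g(p) = -3 + p*p = -3 + p²)
g(D) - t = (-3 + 118²) - 1*(-18935) = (-3 + 13924) + 18935 = 13921 + 18935 = 32856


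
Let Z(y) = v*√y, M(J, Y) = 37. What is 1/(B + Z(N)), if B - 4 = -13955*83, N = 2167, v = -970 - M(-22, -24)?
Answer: -1158261/1339371099938 + 1007*√2167/1339371099938 ≈ -8.2978e-7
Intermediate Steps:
v = -1007 (v = -970 - 1*37 = -970 - 37 = -1007)
Z(y) = -1007*√y
B = -1158261 (B = 4 - 13955*83 = 4 - 1158265 = -1158261)
1/(B + Z(N)) = 1/(-1158261 - 1007*√2167)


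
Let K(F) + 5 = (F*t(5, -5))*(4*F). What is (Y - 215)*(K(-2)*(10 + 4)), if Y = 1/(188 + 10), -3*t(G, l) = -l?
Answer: 28308385/297 ≈ 95314.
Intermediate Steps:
t(G, l) = l/3 (t(G, l) = -(-1)*l/3 = l/3)
K(F) = -5 - 20*F**2/3 (K(F) = -5 + (F*((1/3)*(-5)))*(4*F) = -5 + (F*(-5/3))*(4*F) = -5 + (-5*F/3)*(4*F) = -5 - 20*F**2/3)
Y = 1/198 ≈ 0.0050505
(Y - 215)*(K(-2)*(10 + 4)) = (1/198 - 215)*((-5 - 20/3*(-2)**2)*(10 + 4)) = -42569*(-5 - 20/3*4)*14/198 = -42569*(-5 - 80/3)*14/198 = -(-4044055)*14/594 = -42569/198*(-1330/3) = 28308385/297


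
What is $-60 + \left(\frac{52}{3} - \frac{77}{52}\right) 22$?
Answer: $\frac{22523}{78} \approx 288.76$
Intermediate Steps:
$-60 + \left(\frac{52}{3} - \frac{77}{52}\right) 22 = -60 + \frac{2473}{156} \cdot 22 = -60 + \frac{27203}{78} = \frac{22523}{78}$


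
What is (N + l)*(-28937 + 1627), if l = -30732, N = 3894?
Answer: 732945780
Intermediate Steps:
(N + l)*(-28937 + 1627) = (3894 - 30732)*(-28937 + 1627) = -26838*(-27310) = 732945780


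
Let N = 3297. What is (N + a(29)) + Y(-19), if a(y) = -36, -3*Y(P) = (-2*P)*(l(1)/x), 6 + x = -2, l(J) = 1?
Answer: 39151/12 ≈ 3262.6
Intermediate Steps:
x = -8 (x = -6 - 2 = -8)
Y(P) = -P/12 (Y(P) = -(-2*P)*1/(-8)/3 = -(-2*P)*1*(-⅛)/3 = -(-2*P)*(-1)/(3*8) = -P/12)
(N + a(29)) + Y(-19) = (3297 - 36) - 1/12*(-19) = 3261 + 19/12 = 39151/12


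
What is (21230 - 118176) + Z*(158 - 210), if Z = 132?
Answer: -103810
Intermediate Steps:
(21230 - 118176) + Z*(158 - 210) = (21230 - 118176) + 132*(158 - 210) = -96946 + 132*(-52) = -96946 - 6864 = -103810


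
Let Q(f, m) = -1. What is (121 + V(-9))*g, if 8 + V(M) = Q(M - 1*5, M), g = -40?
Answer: -4480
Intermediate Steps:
V(M) = -9 (V(M) = -8 - 1 = -9)
(121 + V(-9))*g = (121 - 9)*(-40) = 112*(-40) = -4480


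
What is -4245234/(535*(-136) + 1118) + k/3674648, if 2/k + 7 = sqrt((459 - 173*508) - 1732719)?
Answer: 7098634673057592497/119795607320399772 - I*sqrt(113759)/836071070883 ≈ 59.256 - 4.0341e-10*I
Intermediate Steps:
k = 2/(-7 + 4*I*sqrt(113759)) (k = 2/(-7 + sqrt((459 - 173*508) - 1732719)) = 2/(-7 + sqrt((459 - 87884) - 1732719)) = 2/(-7 + sqrt(-87425 - 1732719)) = 2/(-7 + sqrt(-1820144)) = 2/(-7 + 4*I*sqrt(113759)) ≈ -7.6915e-6 - 0.0014824*I)
-4245234/(535*(-136) + 1118) + k/3674648 = -4245234/(535*(-136) + 1118) + (-14/1820193 - 8*I*sqrt(113759)/1820193)/3674648 = -4245234/(-72760 + 1118) + (-14/1820193 - 8*I*sqrt(113759)/1820193)*(1/3674648) = -4245234/(-71642) + (-7/3344284283532 - I*sqrt(113759)/836071070883) = -4245234*(-1/71642) + (-7/3344284283532 - I*sqrt(113759)/836071070883) = 2122617/35821 + (-7/3344284283532 - I*sqrt(113759)/836071070883) = 7098634673057592497/119795607320399772 - I*sqrt(113759)/836071070883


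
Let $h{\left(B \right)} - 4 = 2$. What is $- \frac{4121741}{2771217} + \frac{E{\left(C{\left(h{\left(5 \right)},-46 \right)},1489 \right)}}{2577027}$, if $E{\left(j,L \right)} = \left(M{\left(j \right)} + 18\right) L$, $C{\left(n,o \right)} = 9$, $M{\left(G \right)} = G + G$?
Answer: $- \frac{3491096509313}{2380500343953} \approx -1.4665$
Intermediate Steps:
$h{\left(B \right)} = 6$ ($h{\left(B \right)} = 4 + 2 = 6$)
$M{\left(G \right)} = 2 G$
$E{\left(j,L \right)} = L \left(18 + 2 j\right)$ ($E{\left(j,L \right)} = \left(2 j + 18\right) L = \left(18 + 2 j\right) L = L \left(18 + 2 j\right)$)
$- \frac{4121741}{2771217} + \frac{E{\left(C{\left(h{\left(5 \right)},-46 \right)},1489 \right)}}{2577027} = - \frac{4121741}{2771217} + \frac{2 \cdot 1489 \left(9 + 9\right)}{2577027} = \left(-4121741\right) \frac{1}{2771217} + 2 \cdot 1489 \cdot 18 \cdot \frac{1}{2577027} = - \frac{4121741}{2771217} + 53604 \cdot \frac{1}{2577027} = - \frac{4121741}{2771217} + \frac{17868}{859009} = - \frac{3491096509313}{2380500343953}$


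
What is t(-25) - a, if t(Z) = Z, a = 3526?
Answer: -3551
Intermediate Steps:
t(-25) - a = -25 - 1*3526 = -25 - 3526 = -3551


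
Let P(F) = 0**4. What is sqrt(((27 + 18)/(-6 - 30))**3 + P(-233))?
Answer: 5*I*sqrt(5)/8 ≈ 1.3975*I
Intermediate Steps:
P(F) = 0
sqrt(((27 + 18)/(-6 - 30))**3 + P(-233)) = sqrt(((27 + 18)/(-6 - 30))**3 + 0) = sqrt((45/(-36))**3 + 0) = sqrt((45*(-1/36))**3 + 0) = sqrt((-5/4)**3 + 0) = sqrt(-125/64 + 0) = sqrt(-125/64) = 5*I*sqrt(5)/8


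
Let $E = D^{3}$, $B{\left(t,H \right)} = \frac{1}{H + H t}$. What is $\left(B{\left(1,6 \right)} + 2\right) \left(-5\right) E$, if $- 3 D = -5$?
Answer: $- \frac{15625}{324} \approx -48.225$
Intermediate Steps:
$D = \frac{5}{3}$ ($D = \left(- \frac{1}{3}\right) \left(-5\right) = \frac{5}{3} \approx 1.6667$)
$E = \frac{125}{27}$ ($E = \left(\frac{5}{3}\right)^{3} = \frac{125}{27} \approx 4.6296$)
$\left(B{\left(1,6 \right)} + 2\right) \left(-5\right) E = \left(\frac{1}{6 \left(1 + 1\right)} + 2\right) \left(-5\right) \frac{125}{27} = \left(\frac{1}{6 \cdot 2} + 2\right) \left(-5\right) \frac{125}{27} = \left(\frac{1}{6} \cdot \frac{1}{2} + 2\right) \left(-5\right) \frac{125}{27} = \left(\frac{1}{12} + 2\right) \left(-5\right) \frac{125}{27} = \frac{25}{12} \left(-5\right) \frac{125}{27} = \left(- \frac{125}{12}\right) \frac{125}{27} = - \frac{15625}{324}$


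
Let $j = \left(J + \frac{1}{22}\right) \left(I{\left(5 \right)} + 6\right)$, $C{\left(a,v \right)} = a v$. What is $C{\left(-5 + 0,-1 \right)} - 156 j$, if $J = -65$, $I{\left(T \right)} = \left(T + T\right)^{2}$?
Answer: $\frac{11815027}{11} \approx 1.0741 \cdot 10^{6}$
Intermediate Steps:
$I{\left(T \right)} = 4 T^{2}$ ($I{\left(T \right)} = \left(2 T\right)^{2} = 4 T^{2}$)
$j = - \frac{75737}{11}$ ($j = \left(-65 + \frac{1}{22}\right) \left(4 \cdot 5^{2} + 6\right) = \left(-65 + \frac{1}{22}\right) \left(4 \cdot 25 + 6\right) = - \frac{1429 \left(100 + 6\right)}{22} = \left(- \frac{1429}{22}\right) 106 = - \frac{75737}{11} \approx -6885.2$)
$C{\left(-5 + 0,-1 \right)} - 156 j = \left(-5 + 0\right) \left(-1\right) - - \frac{11814972}{11} = \left(-5\right) \left(-1\right) + \frac{11814972}{11} = 5 + \frac{11814972}{11} = \frac{11815027}{11}$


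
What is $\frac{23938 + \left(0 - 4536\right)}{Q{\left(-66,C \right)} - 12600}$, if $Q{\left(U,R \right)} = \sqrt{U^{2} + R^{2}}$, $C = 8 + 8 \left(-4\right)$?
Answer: $- \frac{6790700}{4409863} - \frac{9701 \sqrt{137}}{13229589} \approx -1.5485$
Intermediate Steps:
$C = -24$ ($C = 8 - 32 = -24$)
$Q{\left(U,R \right)} = \sqrt{R^{2} + U^{2}}$
$\frac{23938 + \left(0 - 4536\right)}{Q{\left(-66,C \right)} - 12600} = \frac{23938 + \left(0 - 4536\right)}{\sqrt{\left(-24\right)^{2} + \left(-66\right)^{2}} - 12600} = \frac{23938 + \left(0 - 4536\right)}{\sqrt{576 + 4356} - 12600} = \frac{23938 - 4536}{\sqrt{4932} - 12600} = \frac{19402}{6 \sqrt{137} - 12600} = \frac{19402}{-12600 + 6 \sqrt{137}}$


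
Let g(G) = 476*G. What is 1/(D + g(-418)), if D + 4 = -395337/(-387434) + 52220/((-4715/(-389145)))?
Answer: 365350262/1501926933517047 ≈ 2.4325e-7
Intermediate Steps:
D = 1574619944446663/365350262 (D = -4 + (-395337/(-387434) + 52220/((-4715/(-389145)))) = -4 + (-395337*(-1/387434) + 52220/((-4715*(-1/389145)))) = -4 + (395337/387434 + 52220/(943/77829)) = -4 + (395337/387434 + 52220*(77829/943)) = -4 + (395337/387434 + 4064230380/943) = -4 + 1574621405847711/365350262 = 1574619944446663/365350262 ≈ 4.3099e+6)
1/(D + g(-418)) = 1/(1574619944446663/365350262 + 476*(-418)) = 1/(1574619944446663/365350262 - 198968) = 1/(1501926933517047/365350262) = 365350262/1501926933517047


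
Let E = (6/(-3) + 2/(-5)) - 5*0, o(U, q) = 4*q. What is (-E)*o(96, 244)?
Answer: 11712/5 ≈ 2342.4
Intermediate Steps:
E = -12/5 (E = (6*(-⅓) + 2*(-⅕)) + 0 = (-2 - ⅖) + 0 = -12/5 + 0 = -12/5 ≈ -2.4000)
(-E)*o(96, 244) = (-1*(-12/5))*(4*244) = (12/5)*976 = 11712/5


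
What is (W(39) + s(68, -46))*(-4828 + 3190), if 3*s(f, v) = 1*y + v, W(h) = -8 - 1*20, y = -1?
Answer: 71526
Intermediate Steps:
W(h) = -28 (W(h) = -8 - 20 = -28)
s(f, v) = -⅓ + v/3 (s(f, v) = (1*(-1) + v)/3 = (-1 + v)/3 = -⅓ + v/3)
(W(39) + s(68, -46))*(-4828 + 3190) = (-28 + (-⅓ + (⅓)*(-46)))*(-4828 + 3190) = (-28 + (-⅓ - 46/3))*(-1638) = (-28 - 47/3)*(-1638) = -131/3*(-1638) = 71526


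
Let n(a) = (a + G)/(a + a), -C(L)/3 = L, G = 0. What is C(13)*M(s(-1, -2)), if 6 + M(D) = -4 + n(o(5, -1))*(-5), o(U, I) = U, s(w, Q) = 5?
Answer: 975/2 ≈ 487.50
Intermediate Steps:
C(L) = -3*L
n(a) = 1/2 (n(a) = (a + 0)/(a + a) = a/((2*a)) = a*(1/(2*a)) = 1/2)
M(D) = -25/2 (M(D) = -6 + (-4 + (1/2)*(-5)) = -6 + (-4 - 5/2) = -6 - 13/2 = -25/2)
C(13)*M(s(-1, -2)) = -3*13*(-25/2) = -39*(-25/2) = 975/2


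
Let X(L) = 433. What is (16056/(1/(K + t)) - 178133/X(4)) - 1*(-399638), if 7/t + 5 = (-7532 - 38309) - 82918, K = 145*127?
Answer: 4126838288945397/13938703 ≈ 2.9607e+8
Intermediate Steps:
K = 18415
t = -7/128764 (t = 7/(-5 + ((-7532 - 38309) - 82918)) = 7/(-5 + (-45841 - 82918)) = 7/(-5 - 128759) = 7/(-128764) = 7*(-1/128764) = -7/128764 ≈ -5.4363e-5)
(16056/(1/(K + t)) - 178133/X(4)) - 1*(-399638) = (16056/(1/(18415 - 7/128764)) - 178133/433) - 1*(-399638) = (16056/(1/(2371189053/128764)) - 178133*1/433) + 399638 = (16056/(128764/2371189053) - 178133/433) + 399638 = (16056*(2371189053/128764) - 178133/433) + 399638 = (9517952858742/32191 - 178133/433) + 399638 = 4121267853555883/13938703 + 399638 = 4126838288945397/13938703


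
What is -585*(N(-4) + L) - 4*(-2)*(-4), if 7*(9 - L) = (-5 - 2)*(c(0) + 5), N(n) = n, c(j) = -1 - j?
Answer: -5297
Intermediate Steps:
L = 13 (L = 9 - (-5 - 2)*((-1 - 1*0) + 5)/7 = 9 - (-1)*((-1 + 0) + 5) = 9 - (-1)*(-1 + 5) = 9 - (-1)*4 = 9 - ⅐*(-28) = 9 + 4 = 13)
-585*(N(-4) + L) - 4*(-2)*(-4) = -585*(-4 + 13) - 4*(-2)*(-4) = -585*9 + 8*(-4) = -117*45 - 32 = -5265 - 32 = -5297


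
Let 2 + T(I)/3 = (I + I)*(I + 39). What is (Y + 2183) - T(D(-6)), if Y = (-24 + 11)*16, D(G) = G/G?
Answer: 1741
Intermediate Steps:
D(G) = 1
T(I) = -6 + 6*I*(39 + I) (T(I) = -6 + 3*((I + I)*(I + 39)) = -6 + 3*((2*I)*(39 + I)) = -6 + 3*(2*I*(39 + I)) = -6 + 6*I*(39 + I))
Y = -208 (Y = -13*16 = -208)
(Y + 2183) - T(D(-6)) = (-208 + 2183) - (-6 + 6*1² + 234*1) = 1975 - (-6 + 6*1 + 234) = 1975 - (-6 + 6 + 234) = 1975 - 1*234 = 1975 - 234 = 1741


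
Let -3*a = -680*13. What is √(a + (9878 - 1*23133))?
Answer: 5*I*√3711/3 ≈ 101.53*I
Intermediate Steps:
a = 8840/3 (a = -(-680)*13/3 = -⅓*(-8840) = 8840/3 ≈ 2946.7)
√(a + (9878 - 1*23133)) = √(8840/3 + (9878 - 1*23133)) = √(8840/3 + (9878 - 23133)) = √(8840/3 - 13255) = √(-30925/3) = 5*I*√3711/3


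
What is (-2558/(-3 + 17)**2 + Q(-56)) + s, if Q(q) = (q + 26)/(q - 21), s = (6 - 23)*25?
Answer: -471799/1078 ≈ -437.66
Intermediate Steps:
s = -425 (s = -17*25 = -425)
Q(q) = (26 + q)/(-21 + q)
(-2558/(-3 + 17)**2 + Q(-56)) + s = (-2558/(-3 + 17)**2 + (26 - 56)/(-21 - 56)) - 425 = (-2558/(14**2) - 30/(-77)) - 425 = (-2558/196 - 1/77*(-30)) - 425 = (-2558*1/196 + 30/77) - 425 = (-1279/98 + 30/77) - 425 = -13649/1078 - 425 = -471799/1078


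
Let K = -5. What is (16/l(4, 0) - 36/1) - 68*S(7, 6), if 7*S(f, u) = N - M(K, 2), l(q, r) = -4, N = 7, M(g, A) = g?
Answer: -1096/7 ≈ -156.57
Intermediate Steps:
S(f, u) = 12/7 (S(f, u) = (7 - 1*(-5))/7 = (7 + 5)/7 = (⅐)*12 = 12/7)
(16/l(4, 0) - 36/1) - 68*S(7, 6) = (16/(-4) - 36/1) - 68*12/7 = (16*(-¼) - 36*1) - 816/7 = (-4 - 36) - 816/7 = -40 - 816/7 = -1096/7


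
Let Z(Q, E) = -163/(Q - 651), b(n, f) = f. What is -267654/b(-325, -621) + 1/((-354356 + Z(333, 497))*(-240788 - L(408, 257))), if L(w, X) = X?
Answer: 2423354186144792276/5622568501109175 ≈ 431.00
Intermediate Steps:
Z(Q, E) = -163/(-651 + Q)
-267654/b(-325, -621) + 1/((-354356 + Z(333, 497))*(-240788 - L(408, 257))) = -267654/(-621) + 1/((-354356 - 163/(-651 + 333))*(-240788 - 1*257)) = -267654*(-1/621) + 1/((-354356 - 163/(-318))*(-240788 - 257)) = 89218/207 + 1/(-354356 - 163*(-1/318)*(-241045)) = 89218/207 - 1/241045/(-354356 + 163/318) = 89218/207 - 1/241045/(-112685045/318) = 89218/207 - 318/112685045*(-1/241045) = 89218/207 + 318/27162166672025 = 2423354186144792276/5622568501109175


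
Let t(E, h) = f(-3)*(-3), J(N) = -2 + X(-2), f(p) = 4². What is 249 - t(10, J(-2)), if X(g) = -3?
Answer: 297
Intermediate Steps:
f(p) = 16
J(N) = -5 (J(N) = -2 - 3 = -5)
t(E, h) = -48 (t(E, h) = 16*(-3) = -48)
249 - t(10, J(-2)) = 249 - 1*(-48) = 249 + 48 = 297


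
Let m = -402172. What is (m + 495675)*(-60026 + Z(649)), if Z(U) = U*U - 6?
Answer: 33770385007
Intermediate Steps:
Z(U) = -6 + U**2 (Z(U) = U**2 - 6 = -6 + U**2)
(m + 495675)*(-60026 + Z(649)) = (-402172 + 495675)*(-60026 + (-6 + 649**2)) = 93503*(-60026 + (-6 + 421201)) = 93503*(-60026 + 421195) = 93503*361169 = 33770385007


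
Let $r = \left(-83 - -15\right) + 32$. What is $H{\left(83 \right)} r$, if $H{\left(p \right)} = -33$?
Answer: $1188$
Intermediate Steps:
$r = -36$ ($r = \left(-83 + 15\right) + 32 = -68 + 32 = -36$)
$H{\left(83 \right)} r = \left(-33\right) \left(-36\right) = 1188$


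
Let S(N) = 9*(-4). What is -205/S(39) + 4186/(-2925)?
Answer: 1279/300 ≈ 4.2633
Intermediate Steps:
S(N) = -36
-205/S(39) + 4186/(-2925) = -205/(-36) + 4186/(-2925) = -205*(-1/36) + 4186*(-1/2925) = 205/36 - 322/225 = 1279/300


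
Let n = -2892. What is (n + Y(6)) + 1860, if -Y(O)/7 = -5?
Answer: -997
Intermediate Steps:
Y(O) = 35 (Y(O) = -7*(-5) = 35)
(n + Y(6)) + 1860 = (-2892 + 35) + 1860 = -2857 + 1860 = -997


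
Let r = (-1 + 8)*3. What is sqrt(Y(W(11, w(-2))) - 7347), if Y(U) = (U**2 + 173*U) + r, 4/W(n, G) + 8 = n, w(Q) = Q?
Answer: I*sqrt(63842)/3 ≈ 84.223*I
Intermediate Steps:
W(n, G) = 4/(-8 + n)
r = 21 (r = 7*3 = 21)
Y(U) = 21 + U**2 + 173*U (Y(U) = (U**2 + 173*U) + 21 = 21 + U**2 + 173*U)
sqrt(Y(W(11, w(-2))) - 7347) = sqrt((21 + (4/(-8 + 11))**2 + 173*(4/(-8 + 11))) - 7347) = sqrt((21 + (4/3)**2 + 173*(4/3)) - 7347) = sqrt((21 + 16/9 + 692/3) - 7347) = sqrt(2281/9 - 7347) = sqrt(-63842/9) = I*sqrt(63842)/3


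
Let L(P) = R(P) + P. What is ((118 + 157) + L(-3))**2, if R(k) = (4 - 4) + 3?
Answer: 75625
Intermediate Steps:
R(k) = 3 (R(k) = 0 + 3 = 3)
L(P) = 3 + P
((118 + 157) + L(-3))**2 = ((118 + 157) + (3 - 3))**2 = (275 + 0)**2 = 275**2 = 75625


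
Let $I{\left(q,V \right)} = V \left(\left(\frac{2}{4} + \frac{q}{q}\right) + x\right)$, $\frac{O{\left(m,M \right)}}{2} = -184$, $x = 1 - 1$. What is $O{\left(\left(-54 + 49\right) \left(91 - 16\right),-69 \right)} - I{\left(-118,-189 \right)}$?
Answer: $- \frac{169}{2} \approx -84.5$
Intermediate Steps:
$x = 0$ ($x = 1 - 1 = 0$)
$O{\left(m,M \right)} = -368$ ($O{\left(m,M \right)} = 2 \left(-184\right) = -368$)
$I{\left(q,V \right)} = \frac{3 V}{2}$ ($I{\left(q,V \right)} = V \left(\left(\frac{2}{4} + \frac{q}{q}\right) + 0\right) = V \left(\left(2 \cdot \frac{1}{4} + 1\right) + 0\right) = V \left(\left(\frac{1}{2} + 1\right) + 0\right) = V \left(\frac{3}{2} + 0\right) = V \frac{3}{2} = \frac{3 V}{2}$)
$O{\left(\left(-54 + 49\right) \left(91 - 16\right),-69 \right)} - I{\left(-118,-189 \right)} = -368 - \frac{3}{2} \left(-189\right) = -368 - - \frac{567}{2} = -368 + \frac{567}{2} = - \frac{169}{2}$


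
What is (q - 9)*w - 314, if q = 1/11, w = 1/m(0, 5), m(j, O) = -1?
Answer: -3356/11 ≈ -305.09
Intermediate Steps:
w = -1 (w = 1/(-1) = -1)
q = 1/11 ≈ 0.090909
(q - 9)*w - 314 = (1/11 - 9)*(-1) - 314 = -98/11*(-1) - 314 = 98/11 - 314 = -3356/11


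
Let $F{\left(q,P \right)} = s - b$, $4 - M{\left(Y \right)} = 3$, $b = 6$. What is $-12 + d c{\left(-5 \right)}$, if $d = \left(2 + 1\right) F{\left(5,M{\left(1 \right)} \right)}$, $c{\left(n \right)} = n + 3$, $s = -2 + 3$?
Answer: $18$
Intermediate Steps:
$s = 1$
$c{\left(n \right)} = 3 + n$
$M{\left(Y \right)} = 1$ ($M{\left(Y \right)} = 4 - 3 = 1$)
$F{\left(q,P \right)} = -5$ ($F{\left(q,P \right)} = 1 - 6 = -5$)
$d = -15$ ($d = \left(2 + 1\right) \left(-5\right) = 3 \left(-5\right) = -15$)
$-12 + d c{\left(-5 \right)} = -12 - 15 \left(3 - 5\right) = -12 - -30 = -12 + 30 = 18$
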